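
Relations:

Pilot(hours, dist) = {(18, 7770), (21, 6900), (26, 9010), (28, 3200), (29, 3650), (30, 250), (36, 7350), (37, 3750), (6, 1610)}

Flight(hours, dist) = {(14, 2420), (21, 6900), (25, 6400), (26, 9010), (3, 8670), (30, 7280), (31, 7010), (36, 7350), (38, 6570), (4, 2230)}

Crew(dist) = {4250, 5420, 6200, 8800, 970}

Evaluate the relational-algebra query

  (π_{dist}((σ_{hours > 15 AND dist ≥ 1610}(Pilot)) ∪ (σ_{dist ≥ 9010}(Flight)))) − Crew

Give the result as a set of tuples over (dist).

{3200, 3650, 3750, 6900, 7350, 7770, 9010}

Filtering on hours > 15 AND dist ≥ 1610 leaves {(18, 7770), (21, 6900), (26, 9010), (28, 3200), (29, 3650), (36, 7350), (37, 3750)}.
Filtering on dist ≥ 9010 leaves {(26, 9010)}.
Taking the union: {(18, 7770), (21, 6900), (26, 9010), (28, 3200), (29, 3650), (36, 7350), (37, 3750)}
Keep only column(s) dist: {3200, 3650, 3750, 6900, 7350, 7770, 9010}
Taking the difference: {3200, 3650, 3750, 6900, 7350, 7770, 9010}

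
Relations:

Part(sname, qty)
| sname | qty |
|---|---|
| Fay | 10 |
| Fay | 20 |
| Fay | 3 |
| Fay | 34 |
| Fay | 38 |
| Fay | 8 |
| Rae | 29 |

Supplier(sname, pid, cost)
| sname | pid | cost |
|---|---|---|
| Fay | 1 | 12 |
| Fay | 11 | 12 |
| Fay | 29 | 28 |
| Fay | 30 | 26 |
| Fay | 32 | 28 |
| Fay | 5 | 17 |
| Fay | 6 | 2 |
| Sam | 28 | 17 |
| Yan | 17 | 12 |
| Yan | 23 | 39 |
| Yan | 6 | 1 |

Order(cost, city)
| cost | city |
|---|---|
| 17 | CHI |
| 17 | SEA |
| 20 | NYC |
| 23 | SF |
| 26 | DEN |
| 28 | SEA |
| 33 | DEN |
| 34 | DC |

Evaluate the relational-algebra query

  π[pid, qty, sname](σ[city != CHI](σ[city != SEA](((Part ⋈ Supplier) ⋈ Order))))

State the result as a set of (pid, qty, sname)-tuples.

{(30, 10, Fay), (30, 20, Fay), (30, 3, Fay), (30, 34, Fay), (30, 38, Fay), (30, 8, Fay)}

Part ⋈ Supplier (natural join on sname): {(Fay, 10, 1, 12), (Fay, 10, 11, 12), (Fay, 10, 29, 28), (Fay, 10, 30, 26), (Fay, 10, 32, 28), (Fay, 10, 5, 17), (Fay, 10, 6, 2), (Fay, 20, 1, 12), (Fay, 20, 11, 12), (Fay, 20, 29, 28), (Fay, 20, 30, 26), (Fay, 20, 32, 28), (Fay, 20, 5, 17), (Fay, 20, 6, 2), (Fay, 3, 1, 12), (Fay, 3, 11, 12), (Fay, 3, 29, 28), (Fay, 3, 30, 26), (Fay, 3, 32, 28), (Fay, 3, 5, 17), (Fay, 3, 6, 2), (Fay, 34, 1, 12), (Fay, 34, 11, 12), (Fay, 34, 29, 28), (Fay, 34, 30, 26), (Fay, 34, 32, 28), (Fay, 34, 5, 17), (Fay, 34, 6, 2), (Fay, 38, 1, 12), (Fay, 38, 11, 12), (Fay, 38, 29, 28), (Fay, 38, 30, 26), (Fay, 38, 32, 28), (Fay, 38, 5, 17), (Fay, 38, 6, 2), (Fay, 8, 1, 12), (Fay, 8, 11, 12), (Fay, 8, 29, 28), (Fay, 8, 30, 26), (Fay, 8, 32, 28), (Fay, 8, 5, 17), (Fay, 8, 6, 2)}
(Part ⋈ Supplier) ⋈ Order (natural join on cost): {(Fay, 10, 29, 28, SEA), (Fay, 10, 30, 26, DEN), (Fay, 10, 32, 28, SEA), (Fay, 10, 5, 17, CHI), (Fay, 10, 5, 17, SEA), (Fay, 20, 29, 28, SEA), (Fay, 20, 30, 26, DEN), (Fay, 20, 32, 28, SEA), (Fay, 20, 5, 17, CHI), (Fay, 20, 5, 17, SEA), (Fay, 3, 29, 28, SEA), (Fay, 3, 30, 26, DEN), (Fay, 3, 32, 28, SEA), (Fay, 3, 5, 17, CHI), (Fay, 3, 5, 17, SEA), (Fay, 34, 29, 28, SEA), (Fay, 34, 30, 26, DEN), (Fay, 34, 32, 28, SEA), (Fay, 34, 5, 17, CHI), (Fay, 34, 5, 17, SEA), (Fay, 38, 29, 28, SEA), (Fay, 38, 30, 26, DEN), (Fay, 38, 32, 28, SEA), (Fay, 38, 5, 17, CHI), (Fay, 38, 5, 17, SEA), (Fay, 8, 29, 28, SEA), (Fay, 8, 30, 26, DEN), (Fay, 8, 32, 28, SEA), (Fay, 8, 5, 17, CHI), (Fay, 8, 5, 17, SEA)}
Filtering on city != SEA leaves {(Fay, 10, 30, 26, DEN), (Fay, 10, 5, 17, CHI), (Fay, 20, 30, 26, DEN), (Fay, 20, 5, 17, CHI), (Fay, 3, 30, 26, DEN), (Fay, 3, 5, 17, CHI), (Fay, 34, 30, 26, DEN), (Fay, 34, 5, 17, CHI), (Fay, 38, 30, 26, DEN), (Fay, 38, 5, 17, CHI), (Fay, 8, 30, 26, DEN), (Fay, 8, 5, 17, CHI)}.
Filtering on city != CHI leaves {(Fay, 10, 30, 26, DEN), (Fay, 20, 30, 26, DEN), (Fay, 3, 30, 26, DEN), (Fay, 34, 30, 26, DEN), (Fay, 38, 30, 26, DEN), (Fay, 8, 30, 26, DEN)}.
Keep only column(s) pid, qty, sname: {(30, 10, Fay), (30, 20, Fay), (30, 3, Fay), (30, 34, Fay), (30, 38, Fay), (30, 8, Fay)}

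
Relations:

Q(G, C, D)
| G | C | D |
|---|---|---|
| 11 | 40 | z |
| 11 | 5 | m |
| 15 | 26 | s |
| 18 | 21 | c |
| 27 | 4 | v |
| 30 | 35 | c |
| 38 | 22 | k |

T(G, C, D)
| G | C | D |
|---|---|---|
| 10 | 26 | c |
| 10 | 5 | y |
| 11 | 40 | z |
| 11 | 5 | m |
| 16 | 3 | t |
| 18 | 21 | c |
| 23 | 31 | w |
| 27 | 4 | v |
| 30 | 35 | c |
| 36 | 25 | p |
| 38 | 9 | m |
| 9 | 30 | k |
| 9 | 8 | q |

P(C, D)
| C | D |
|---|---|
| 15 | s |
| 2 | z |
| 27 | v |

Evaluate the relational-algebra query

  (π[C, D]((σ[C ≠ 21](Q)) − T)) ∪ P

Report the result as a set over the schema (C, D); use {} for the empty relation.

{(15, s), (2, z), (22, k), (26, s), (27, v)}

Selection C ≠ 21: {(11, 40, z), (11, 5, m), (15, 26, s), (27, 4, v), (30, 35, c), (38, 22, k)}
Set difference of the two operands is {(15, 26, s), (38, 22, k)}.
π_{C, D} gives {(22, k), (26, s)}.
Set union of the two operands is {(15, s), (2, z), (22, k), (26, s), (27, v)}.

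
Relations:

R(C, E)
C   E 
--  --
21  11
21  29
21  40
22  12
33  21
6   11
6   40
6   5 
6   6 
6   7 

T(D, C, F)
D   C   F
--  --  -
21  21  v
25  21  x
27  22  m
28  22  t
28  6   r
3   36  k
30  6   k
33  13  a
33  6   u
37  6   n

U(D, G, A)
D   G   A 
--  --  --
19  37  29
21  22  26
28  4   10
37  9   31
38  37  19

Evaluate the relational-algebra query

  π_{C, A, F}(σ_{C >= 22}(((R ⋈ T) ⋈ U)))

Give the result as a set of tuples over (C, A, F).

Natural join on C: {(21, 11, 21, v), (21, 11, 25, x), (21, 29, 21, v), (21, 29, 25, x), (21, 40, 21, v), (21, 40, 25, x), (22, 12, 27, m), (22, 12, 28, t), (6, 11, 28, r), (6, 11, 30, k), (6, 11, 33, u), (6, 11, 37, n), (6, 40, 28, r), (6, 40, 30, k), (6, 40, 33, u), (6, 40, 37, n), (6, 5, 28, r), (6, 5, 30, k), (6, 5, 33, u), (6, 5, 37, n), (6, 6, 28, r), (6, 6, 30, k), (6, 6, 33, u), (6, 6, 37, n), (6, 7, 28, r), (6, 7, 30, k), (6, 7, 33, u), (6, 7, 37, n)}
Natural join on D: {(21, 11, 21, v, 22, 26), (21, 29, 21, v, 22, 26), (21, 40, 21, v, 22, 26), (22, 12, 28, t, 4, 10), (6, 11, 28, r, 4, 10), (6, 11, 37, n, 9, 31), (6, 40, 28, r, 4, 10), (6, 40, 37, n, 9, 31), (6, 5, 28, r, 4, 10), (6, 5, 37, n, 9, 31), (6, 6, 28, r, 4, 10), (6, 6, 37, n, 9, 31), (6, 7, 28, r, 4, 10), (6, 7, 37, n, 9, 31)}
Selection C >= 22: {(22, 12, 28, t, 4, 10)}
π[C, A, F]: project onto (C, A, F) → {(22, 10, t)}

{(22, 10, t)}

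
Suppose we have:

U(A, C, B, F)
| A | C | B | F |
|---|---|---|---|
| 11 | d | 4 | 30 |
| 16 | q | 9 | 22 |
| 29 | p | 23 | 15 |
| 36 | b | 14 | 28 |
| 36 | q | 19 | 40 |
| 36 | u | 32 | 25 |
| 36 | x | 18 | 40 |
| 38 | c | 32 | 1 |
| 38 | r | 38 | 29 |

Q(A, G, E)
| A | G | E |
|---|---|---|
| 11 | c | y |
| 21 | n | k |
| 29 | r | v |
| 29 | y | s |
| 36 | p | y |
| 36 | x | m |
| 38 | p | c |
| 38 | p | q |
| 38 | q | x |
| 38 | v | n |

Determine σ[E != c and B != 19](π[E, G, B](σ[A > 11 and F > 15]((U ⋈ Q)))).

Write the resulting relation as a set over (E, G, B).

{(m, x, 14), (m, x, 18), (m, x, 32), (n, v, 38), (q, p, 38), (x, q, 38), (y, p, 14), (y, p, 18), (y, p, 32)}

Natural join on A: {(11, d, 4, 30, c, y), (29, p, 23, 15, r, v), (29, p, 23, 15, y, s), (36, b, 14, 28, p, y), (36, b, 14, 28, x, m), (36, q, 19, 40, p, y), (36, q, 19, 40, x, m), (36, u, 32, 25, p, y), (36, u, 32, 25, x, m), (36, x, 18, 40, p, y), (36, x, 18, 40, x, m), (38, c, 32, 1, p, c), (38, c, 32, 1, p, q), (38, c, 32, 1, q, x), (38, c, 32, 1, v, n), (38, r, 38, 29, p, c), (38, r, 38, 29, p, q), (38, r, 38, 29, q, x), (38, r, 38, 29, v, n)}
σ[A > 11 and F > 15]: keep tuples satisfying A > 11 and F > 15 → {(36, b, 14, 28, p, y), (36, b, 14, 28, x, m), (36, q, 19, 40, p, y), (36, q, 19, 40, x, m), (36, u, 32, 25, p, y), (36, u, 32, 25, x, m), (36, x, 18, 40, p, y), (36, x, 18, 40, x, m), (38, r, 38, 29, p, c), (38, r, 38, 29, p, q), (38, r, 38, 29, q, x), (38, r, 38, 29, v, n)}
Keep only column(s) E, G, B: {(c, p, 38), (m, x, 14), (m, x, 18), (m, x, 19), (m, x, 32), (n, v, 38), (q, p, 38), (x, q, 38), (y, p, 14), (y, p, 18), (y, p, 19), (y, p, 32)}
σ[E != c and B != 19]: keep tuples satisfying E != c and B != 19 → {(m, x, 14), (m, x, 18), (m, x, 32), (n, v, 38), (q, p, 38), (x, q, 38), (y, p, 14), (y, p, 18), (y, p, 32)}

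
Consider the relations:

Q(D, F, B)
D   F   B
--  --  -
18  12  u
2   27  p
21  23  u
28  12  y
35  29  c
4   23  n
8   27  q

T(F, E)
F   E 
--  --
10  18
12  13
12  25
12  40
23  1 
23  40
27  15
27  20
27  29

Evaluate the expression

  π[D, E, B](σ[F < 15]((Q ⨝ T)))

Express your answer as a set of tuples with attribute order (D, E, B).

Q ⋈ T (natural join on F): {(18, 12, u, 13), (18, 12, u, 25), (18, 12, u, 40), (2, 27, p, 15), (2, 27, p, 20), (2, 27, p, 29), (21, 23, u, 1), (21, 23, u, 40), (28, 12, y, 13), (28, 12, y, 25), (28, 12, y, 40), (4, 23, n, 1), (4, 23, n, 40), (8, 27, q, 15), (8, 27, q, 20), (8, 27, q, 29)}
Apply σ_{F < 15}; surviving tuples: {(18, 12, u, 13), (18, 12, u, 25), (18, 12, u, 40), (28, 12, y, 13), (28, 12, y, 25), (28, 12, y, 40)}
Keep only column(s) D, E, B: {(18, 13, u), (18, 25, u), (18, 40, u), (28, 13, y), (28, 25, y), (28, 40, y)}

{(18, 13, u), (18, 25, u), (18, 40, u), (28, 13, y), (28, 25, y), (28, 40, y)}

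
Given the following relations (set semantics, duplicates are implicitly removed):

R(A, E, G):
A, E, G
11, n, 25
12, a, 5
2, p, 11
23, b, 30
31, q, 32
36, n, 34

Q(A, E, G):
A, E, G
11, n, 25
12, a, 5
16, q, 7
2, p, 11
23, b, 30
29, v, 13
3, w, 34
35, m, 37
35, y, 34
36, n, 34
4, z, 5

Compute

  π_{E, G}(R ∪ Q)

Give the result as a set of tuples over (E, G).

{(a, 5), (b, 30), (m, 37), (n, 25), (n, 34), (p, 11), (q, 32), (q, 7), (v, 13), (w, 34), (y, 34), (z, 5)}

Union: {(11, n, 25), (12, a, 5), (2, p, 11), (23, b, 30), (31, q, 32), (36, n, 34)} with {(11, n, 25), (12, a, 5), (16, q, 7), (2, p, 11), (23, b, 30), (29, v, 13), (3, w, 34), (35, m, 37), (35, y, 34), (36, n, 34), (4, z, 5)} → {(11, n, 25), (12, a, 5), (16, q, 7), (2, p, 11), (23, b, 30), (29, v, 13), (3, w, 34), (31, q, 32), (35, m, 37), (35, y, 34), (36, n, 34), (4, z, 5)}
π[E, G]: project onto (E, G) → {(a, 5), (b, 30), (m, 37), (n, 25), (n, 34), (p, 11), (q, 32), (q, 7), (v, 13), (w, 34), (y, 34), (z, 5)}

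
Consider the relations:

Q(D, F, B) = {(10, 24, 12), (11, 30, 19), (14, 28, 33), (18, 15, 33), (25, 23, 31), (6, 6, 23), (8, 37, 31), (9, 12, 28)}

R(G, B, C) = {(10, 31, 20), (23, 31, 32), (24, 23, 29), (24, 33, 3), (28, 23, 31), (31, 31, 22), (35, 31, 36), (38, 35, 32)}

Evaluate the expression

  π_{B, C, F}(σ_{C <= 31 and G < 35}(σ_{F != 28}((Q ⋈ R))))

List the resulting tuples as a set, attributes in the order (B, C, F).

Joining Q and R on B yields {(14, 28, 33, 24, 3), (18, 15, 33, 24, 3), (25, 23, 31, 10, 20), (25, 23, 31, 23, 32), (25, 23, 31, 31, 22), (25, 23, 31, 35, 36), (6, 6, 23, 24, 29), (6, 6, 23, 28, 31), (8, 37, 31, 10, 20), (8, 37, 31, 23, 32), (8, 37, 31, 31, 22), (8, 37, 31, 35, 36)}.
σ[F != 28]: keep tuples satisfying F != 28 → {(18, 15, 33, 24, 3), (25, 23, 31, 10, 20), (25, 23, 31, 23, 32), (25, 23, 31, 31, 22), (25, 23, 31, 35, 36), (6, 6, 23, 24, 29), (6, 6, 23, 28, 31), (8, 37, 31, 10, 20), (8, 37, 31, 23, 32), (8, 37, 31, 31, 22), (8, 37, 31, 35, 36)}
σ[C <= 31 and G < 35]: keep tuples satisfying C <= 31 and G < 35 → {(18, 15, 33, 24, 3), (25, 23, 31, 10, 20), (25, 23, 31, 31, 22), (6, 6, 23, 24, 29), (6, 6, 23, 28, 31), (8, 37, 31, 10, 20), (8, 37, 31, 31, 22)}
Projecting to B, C, F: {(23, 29, 6), (23, 31, 6), (31, 20, 23), (31, 20, 37), (31, 22, 23), (31, 22, 37), (33, 3, 15)}

{(23, 29, 6), (23, 31, 6), (31, 20, 23), (31, 20, 37), (31, 22, 23), (31, 22, 37), (33, 3, 15)}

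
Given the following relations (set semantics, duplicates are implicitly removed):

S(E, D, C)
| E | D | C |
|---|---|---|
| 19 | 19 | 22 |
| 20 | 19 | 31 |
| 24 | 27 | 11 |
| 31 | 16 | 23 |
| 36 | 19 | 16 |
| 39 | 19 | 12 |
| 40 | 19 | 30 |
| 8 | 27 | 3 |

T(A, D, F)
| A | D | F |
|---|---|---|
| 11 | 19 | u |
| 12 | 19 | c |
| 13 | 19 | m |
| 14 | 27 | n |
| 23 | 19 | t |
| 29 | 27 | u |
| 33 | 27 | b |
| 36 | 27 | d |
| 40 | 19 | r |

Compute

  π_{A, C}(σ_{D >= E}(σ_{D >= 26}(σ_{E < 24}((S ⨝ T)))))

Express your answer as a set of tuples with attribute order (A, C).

S ⋈ T (natural join on D): {(19, 19, 22, 11, u), (19, 19, 22, 12, c), (19, 19, 22, 13, m), (19, 19, 22, 23, t), (19, 19, 22, 40, r), (20, 19, 31, 11, u), (20, 19, 31, 12, c), (20, 19, 31, 13, m), (20, 19, 31, 23, t), (20, 19, 31, 40, r), (24, 27, 11, 14, n), (24, 27, 11, 29, u), (24, 27, 11, 33, b), (24, 27, 11, 36, d), (36, 19, 16, 11, u), (36, 19, 16, 12, c), (36, 19, 16, 13, m), (36, 19, 16, 23, t), (36, 19, 16, 40, r), (39, 19, 12, 11, u), (39, 19, 12, 12, c), (39, 19, 12, 13, m), (39, 19, 12, 23, t), (39, 19, 12, 40, r), (40, 19, 30, 11, u), (40, 19, 30, 12, c), (40, 19, 30, 13, m), (40, 19, 30, 23, t), (40, 19, 30, 40, r), (8, 27, 3, 14, n), (8, 27, 3, 29, u), (8, 27, 3, 33, b), (8, 27, 3, 36, d)}
Filtering on E < 24 leaves {(19, 19, 22, 11, u), (19, 19, 22, 12, c), (19, 19, 22, 13, m), (19, 19, 22, 23, t), (19, 19, 22, 40, r), (20, 19, 31, 11, u), (20, 19, 31, 12, c), (20, 19, 31, 13, m), (20, 19, 31, 23, t), (20, 19, 31, 40, r), (8, 27, 3, 14, n), (8, 27, 3, 29, u), (8, 27, 3, 33, b), (8, 27, 3, 36, d)}.
Filtering on D >= 26 leaves {(8, 27, 3, 14, n), (8, 27, 3, 29, u), (8, 27, 3, 33, b), (8, 27, 3, 36, d)}.
Filtering on D >= E leaves {(8, 27, 3, 14, n), (8, 27, 3, 29, u), (8, 27, 3, 33, b), (8, 27, 3, 36, d)}.
π_{A, C} gives {(14, 3), (29, 3), (33, 3), (36, 3)}.

{(14, 3), (29, 3), (33, 3), (36, 3)}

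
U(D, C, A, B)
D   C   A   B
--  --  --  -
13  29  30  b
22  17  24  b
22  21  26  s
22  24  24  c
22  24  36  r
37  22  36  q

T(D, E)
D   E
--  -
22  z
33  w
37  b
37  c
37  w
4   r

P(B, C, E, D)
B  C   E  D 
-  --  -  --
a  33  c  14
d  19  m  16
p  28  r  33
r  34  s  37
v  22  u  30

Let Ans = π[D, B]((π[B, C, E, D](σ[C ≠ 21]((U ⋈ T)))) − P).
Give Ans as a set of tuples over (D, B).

Joining U and T on D yields {(22, 17, 24, b, z), (22, 21, 26, s, z), (22, 24, 24, c, z), (22, 24, 36, r, z), (37, 22, 36, q, b), (37, 22, 36, q, c), (37, 22, 36, q, w)}.
σ[C ≠ 21]: keep tuples satisfying C ≠ 21 → {(22, 17, 24, b, z), (22, 24, 24, c, z), (22, 24, 36, r, z), (37, 22, 36, q, b), (37, 22, 36, q, c), (37, 22, 36, q, w)}
π[B, C, E, D]: project onto (B, C, E, D) → {(b, 17, z, 22), (c, 24, z, 22), (q, 22, b, 37), (q, 22, c, 37), (q, 22, w, 37), (r, 24, z, 22)}
Set difference of the two operands is {(b, 17, z, 22), (c, 24, z, 22), (q, 22, b, 37), (q, 22, c, 37), (q, 22, w, 37), (r, 24, z, 22)}.
π[D, B]: project onto (D, B) (2 duplicate(s) eliminated) → {(22, b), (22, c), (22, r), (37, q)}

{(22, b), (22, c), (22, r), (37, q)}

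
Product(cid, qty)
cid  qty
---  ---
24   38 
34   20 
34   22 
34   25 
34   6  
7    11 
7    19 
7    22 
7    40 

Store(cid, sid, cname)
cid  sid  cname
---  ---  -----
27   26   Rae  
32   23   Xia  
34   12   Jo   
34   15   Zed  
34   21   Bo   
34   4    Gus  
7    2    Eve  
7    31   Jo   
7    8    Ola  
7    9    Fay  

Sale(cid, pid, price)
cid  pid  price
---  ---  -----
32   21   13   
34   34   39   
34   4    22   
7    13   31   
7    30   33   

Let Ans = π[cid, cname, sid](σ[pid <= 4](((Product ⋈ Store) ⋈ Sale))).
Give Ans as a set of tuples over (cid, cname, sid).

Joining Product and Store on cid yields {(34, 20, 12, Jo), (34, 20, 15, Zed), (34, 20, 21, Bo), (34, 20, 4, Gus), (34, 22, 12, Jo), (34, 22, 15, Zed), (34, 22, 21, Bo), (34, 22, 4, Gus), (34, 25, 12, Jo), (34, 25, 15, Zed), (34, 25, 21, Bo), (34, 25, 4, Gus), (34, 6, 12, Jo), (34, 6, 15, Zed), (34, 6, 21, Bo), (34, 6, 4, Gus), (7, 11, 2, Eve), (7, 11, 31, Jo), (7, 11, 8, Ola), (7, 11, 9, Fay), (7, 19, 2, Eve), (7, 19, 31, Jo), (7, 19, 8, Ola), (7, 19, 9, Fay), (7, 22, 2, Eve), (7, 22, 31, Jo), (7, 22, 8, Ola), (7, 22, 9, Fay), (7, 40, 2, Eve), (7, 40, 31, Jo), (7, 40, 8, Ola), (7, 40, 9, Fay)}.
Joining (Product ⋈ Store) and Sale on cid yields {(34, 20, 12, Jo, 34, 39), (34, 20, 12, Jo, 4, 22), (34, 20, 15, Zed, 34, 39), (34, 20, 15, Zed, 4, 22), (34, 20, 21, Bo, 34, 39), (34, 20, 21, Bo, 4, 22), (34, 20, 4, Gus, 34, 39), (34, 20, 4, Gus, 4, 22), (34, 22, 12, Jo, 34, 39), (34, 22, 12, Jo, 4, 22), (34, 22, 15, Zed, 34, 39), (34, 22, 15, Zed, 4, 22), (34, 22, 21, Bo, 34, 39), (34, 22, 21, Bo, 4, 22), (34, 22, 4, Gus, 34, 39), (34, 22, 4, Gus, 4, 22), (34, 25, 12, Jo, 34, 39), (34, 25, 12, Jo, 4, 22), (34, 25, 15, Zed, 34, 39), (34, 25, 15, Zed, 4, 22), (34, 25, 21, Bo, 34, 39), (34, 25, 21, Bo, 4, 22), (34, 25, 4, Gus, 34, 39), (34, 25, 4, Gus, 4, 22), (34, 6, 12, Jo, 34, 39), (34, 6, 12, Jo, 4, 22), (34, 6, 15, Zed, 34, 39), (34, 6, 15, Zed, 4, 22), (34, 6, 21, Bo, 34, 39), (34, 6, 21, Bo, 4, 22), (34, 6, 4, Gus, 34, 39), (34, 6, 4, Gus, 4, 22), (7, 11, 2, Eve, 13, 31), (7, 11, 2, Eve, 30, 33), (7, 11, 31, Jo, 13, 31), (7, 11, 31, Jo, 30, 33), (7, 11, 8, Ola, 13, 31), (7, 11, 8, Ola, 30, 33), (7, 11, 9, Fay, 13, 31), (7, 11, 9, Fay, 30, 33), (7, 19, 2, Eve, 13, 31), (7, 19, 2, Eve, 30, 33), (7, 19, 31, Jo, 13, 31), (7, 19, 31, Jo, 30, 33), (7, 19, 8, Ola, 13, 31), (7, 19, 8, Ola, 30, 33), (7, 19, 9, Fay, 13, 31), (7, 19, 9, Fay, 30, 33), (7, 22, 2, Eve, 13, 31), (7, 22, 2, Eve, 30, 33), (7, 22, 31, Jo, 13, 31), (7, 22, 31, Jo, 30, 33), (7, 22, 8, Ola, 13, 31), (7, 22, 8, Ola, 30, 33), (7, 22, 9, Fay, 13, 31), (7, 22, 9, Fay, 30, 33), (7, 40, 2, Eve, 13, 31), (7, 40, 2, Eve, 30, 33), (7, 40, 31, Jo, 13, 31), (7, 40, 31, Jo, 30, 33), (7, 40, 8, Ola, 13, 31), (7, 40, 8, Ola, 30, 33), (7, 40, 9, Fay, 13, 31), (7, 40, 9, Fay, 30, 33)}.
Selection pid <= 4: {(34, 20, 12, Jo, 4, 22), (34, 20, 15, Zed, 4, 22), (34, 20, 21, Bo, 4, 22), (34, 20, 4, Gus, 4, 22), (34, 22, 12, Jo, 4, 22), (34, 22, 15, Zed, 4, 22), (34, 22, 21, Bo, 4, 22), (34, 22, 4, Gus, 4, 22), (34, 25, 12, Jo, 4, 22), (34, 25, 15, Zed, 4, 22), (34, 25, 21, Bo, 4, 22), (34, 25, 4, Gus, 4, 22), (34, 6, 12, Jo, 4, 22), (34, 6, 15, Zed, 4, 22), (34, 6, 21, Bo, 4, 22), (34, 6, 4, Gus, 4, 22)}
Keep only column(s) cid, cname, sid (12 duplicate(s) eliminated): {(34, Bo, 21), (34, Gus, 4), (34, Jo, 12), (34, Zed, 15)}

{(34, Bo, 21), (34, Gus, 4), (34, Jo, 12), (34, Zed, 15)}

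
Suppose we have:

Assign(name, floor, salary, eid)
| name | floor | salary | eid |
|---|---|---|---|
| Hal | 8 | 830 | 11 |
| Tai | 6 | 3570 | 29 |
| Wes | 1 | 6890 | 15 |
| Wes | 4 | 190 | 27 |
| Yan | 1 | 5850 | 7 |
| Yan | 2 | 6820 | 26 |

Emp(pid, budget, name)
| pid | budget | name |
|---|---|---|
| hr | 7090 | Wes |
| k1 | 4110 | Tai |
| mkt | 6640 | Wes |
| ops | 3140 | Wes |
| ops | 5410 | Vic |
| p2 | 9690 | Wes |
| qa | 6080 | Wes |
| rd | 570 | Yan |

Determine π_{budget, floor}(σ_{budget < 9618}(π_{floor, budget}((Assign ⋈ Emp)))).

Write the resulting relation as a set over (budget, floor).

Natural join on name: {(Tai, 6, 3570, 29, k1, 4110), (Wes, 1, 6890, 15, hr, 7090), (Wes, 1, 6890, 15, mkt, 6640), (Wes, 1, 6890, 15, ops, 3140), (Wes, 1, 6890, 15, p2, 9690), (Wes, 1, 6890, 15, qa, 6080), (Wes, 4, 190, 27, hr, 7090), (Wes, 4, 190, 27, mkt, 6640), (Wes, 4, 190, 27, ops, 3140), (Wes, 4, 190, 27, p2, 9690), (Wes, 4, 190, 27, qa, 6080), (Yan, 1, 5850, 7, rd, 570), (Yan, 2, 6820, 26, rd, 570)}
Keep only column(s) floor, budget: {(1, 3140), (1, 570), (1, 6080), (1, 6640), (1, 7090), (1, 9690), (2, 570), (4, 3140), (4, 6080), (4, 6640), (4, 7090), (4, 9690), (6, 4110)}
Selection budget < 9618: {(1, 3140), (1, 570), (1, 6080), (1, 6640), (1, 7090), (2, 570), (4, 3140), (4, 6080), (4, 6640), (4, 7090), (6, 4110)}
Keep only column(s) budget, floor: {(3140, 1), (3140, 4), (4110, 6), (570, 1), (570, 2), (6080, 1), (6080, 4), (6640, 1), (6640, 4), (7090, 1), (7090, 4)}

{(3140, 1), (3140, 4), (4110, 6), (570, 1), (570, 2), (6080, 1), (6080, 4), (6640, 1), (6640, 4), (7090, 1), (7090, 4)}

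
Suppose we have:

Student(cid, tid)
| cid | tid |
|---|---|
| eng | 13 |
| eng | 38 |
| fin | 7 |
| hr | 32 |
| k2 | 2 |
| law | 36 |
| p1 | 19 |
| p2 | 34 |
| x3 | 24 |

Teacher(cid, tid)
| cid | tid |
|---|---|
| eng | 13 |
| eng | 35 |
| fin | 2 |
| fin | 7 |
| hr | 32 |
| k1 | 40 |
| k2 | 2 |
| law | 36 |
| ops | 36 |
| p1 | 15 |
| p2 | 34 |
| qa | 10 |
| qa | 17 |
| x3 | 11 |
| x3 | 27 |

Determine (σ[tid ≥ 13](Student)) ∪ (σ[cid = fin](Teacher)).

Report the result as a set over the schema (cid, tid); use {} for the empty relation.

{(eng, 13), (eng, 38), (fin, 2), (fin, 7), (hr, 32), (law, 36), (p1, 19), (p2, 34), (x3, 24)}

Apply σ_{tid ≥ 13}; surviving tuples: {(eng, 13), (eng, 38), (hr, 32), (law, 36), (p1, 19), (p2, 34), (x3, 24)}
Apply σ_{cid = fin}; surviving tuples: {(fin, 2), (fin, 7)}
Set union of the two operands is {(eng, 13), (eng, 38), (fin, 2), (fin, 7), (hr, 32), (law, 36), (p1, 19), (p2, 34), (x3, 24)}.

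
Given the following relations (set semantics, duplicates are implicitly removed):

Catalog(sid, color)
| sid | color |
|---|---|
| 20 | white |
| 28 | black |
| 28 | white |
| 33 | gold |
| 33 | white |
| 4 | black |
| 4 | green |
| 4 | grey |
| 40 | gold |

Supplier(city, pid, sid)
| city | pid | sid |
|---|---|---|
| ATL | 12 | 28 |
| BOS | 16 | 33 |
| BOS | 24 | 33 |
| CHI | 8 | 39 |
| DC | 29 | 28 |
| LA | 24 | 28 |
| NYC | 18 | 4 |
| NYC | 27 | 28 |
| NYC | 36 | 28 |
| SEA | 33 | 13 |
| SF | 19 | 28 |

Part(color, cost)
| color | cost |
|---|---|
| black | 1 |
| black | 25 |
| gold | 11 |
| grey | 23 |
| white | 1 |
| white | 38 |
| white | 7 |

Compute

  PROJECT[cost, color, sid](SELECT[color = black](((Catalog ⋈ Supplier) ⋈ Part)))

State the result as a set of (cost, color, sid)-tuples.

Natural join on sid: {(28, black, ATL, 12), (28, black, DC, 29), (28, black, LA, 24), (28, black, NYC, 27), (28, black, NYC, 36), (28, black, SF, 19), (28, white, ATL, 12), (28, white, DC, 29), (28, white, LA, 24), (28, white, NYC, 27), (28, white, NYC, 36), (28, white, SF, 19), (33, gold, BOS, 16), (33, gold, BOS, 24), (33, white, BOS, 16), (33, white, BOS, 24), (4, black, NYC, 18), (4, green, NYC, 18), (4, grey, NYC, 18)}
Natural join on color: {(28, black, ATL, 12, 1), (28, black, ATL, 12, 25), (28, black, DC, 29, 1), (28, black, DC, 29, 25), (28, black, LA, 24, 1), (28, black, LA, 24, 25), (28, black, NYC, 27, 1), (28, black, NYC, 27, 25), (28, black, NYC, 36, 1), (28, black, NYC, 36, 25), (28, black, SF, 19, 1), (28, black, SF, 19, 25), (28, white, ATL, 12, 1), (28, white, ATL, 12, 38), (28, white, ATL, 12, 7), (28, white, DC, 29, 1), (28, white, DC, 29, 38), (28, white, DC, 29, 7), (28, white, LA, 24, 1), (28, white, LA, 24, 38), (28, white, LA, 24, 7), (28, white, NYC, 27, 1), (28, white, NYC, 27, 38), (28, white, NYC, 27, 7), (28, white, NYC, 36, 1), (28, white, NYC, 36, 38), (28, white, NYC, 36, 7), (28, white, SF, 19, 1), (28, white, SF, 19, 38), (28, white, SF, 19, 7), (33, gold, BOS, 16, 11), (33, gold, BOS, 24, 11), (33, white, BOS, 16, 1), (33, white, BOS, 16, 38), (33, white, BOS, 16, 7), (33, white, BOS, 24, 1), (33, white, BOS, 24, 38), (33, white, BOS, 24, 7), (4, black, NYC, 18, 1), (4, black, NYC, 18, 25), (4, grey, NYC, 18, 23)}
σ[color = black]: keep tuples satisfying color = black → {(28, black, ATL, 12, 1), (28, black, ATL, 12, 25), (28, black, DC, 29, 1), (28, black, DC, 29, 25), (28, black, LA, 24, 1), (28, black, LA, 24, 25), (28, black, NYC, 27, 1), (28, black, NYC, 27, 25), (28, black, NYC, 36, 1), (28, black, NYC, 36, 25), (28, black, SF, 19, 1), (28, black, SF, 19, 25), (4, black, NYC, 18, 1), (4, black, NYC, 18, 25)}
π_{cost, color, sid} gives {(1, black, 28), (1, black, 4), (25, black, 28), (25, black, 4)} (10 duplicate(s) eliminated).

{(1, black, 28), (1, black, 4), (25, black, 28), (25, black, 4)}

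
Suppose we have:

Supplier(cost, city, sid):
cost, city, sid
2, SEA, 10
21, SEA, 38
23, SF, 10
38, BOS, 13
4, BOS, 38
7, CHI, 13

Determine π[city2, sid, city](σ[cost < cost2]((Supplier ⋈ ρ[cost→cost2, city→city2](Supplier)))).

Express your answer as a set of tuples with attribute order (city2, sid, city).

ρ[cost→cost2, city→city2]: schema becomes (cost2, city2, sid); tuples unchanged.
Supplier ⋈ ρ[cost→cost2, city→city2](Supplier) (natural join on sid): {(2, SEA, 10, 2, SEA), (2, SEA, 10, 23, SF), (21, SEA, 38, 21, SEA), (21, SEA, 38, 4, BOS), (23, SF, 10, 2, SEA), (23, SF, 10, 23, SF), (38, BOS, 13, 38, BOS), (38, BOS, 13, 7, CHI), (4, BOS, 38, 21, SEA), (4, BOS, 38, 4, BOS), (7, CHI, 13, 38, BOS), (7, CHI, 13, 7, CHI)}
Filtering on cost < cost2 leaves {(2, SEA, 10, 23, SF), (4, BOS, 38, 21, SEA), (7, CHI, 13, 38, BOS)}.
Keep only column(s) city2, sid, city: {(BOS, 13, CHI), (SEA, 38, BOS), (SF, 10, SEA)}

{(BOS, 13, CHI), (SEA, 38, BOS), (SF, 10, SEA)}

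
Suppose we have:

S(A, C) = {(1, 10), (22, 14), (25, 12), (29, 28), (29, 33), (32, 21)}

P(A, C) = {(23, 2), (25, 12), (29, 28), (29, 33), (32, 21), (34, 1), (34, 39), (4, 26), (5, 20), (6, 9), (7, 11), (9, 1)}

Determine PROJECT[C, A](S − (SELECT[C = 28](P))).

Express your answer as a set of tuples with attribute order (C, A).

{(10, 1), (12, 25), (14, 22), (21, 32), (33, 29)}

Apply σ_{C = 28}; surviving tuples: {(29, 28)}
Difference: {(1, 10), (22, 14), (25, 12), (29, 28), (29, 33), (32, 21)} with {(29, 28)} → {(1, 10), (22, 14), (25, 12), (29, 33), (32, 21)}
π[C, A]: project onto (C, A) → {(10, 1), (12, 25), (14, 22), (21, 32), (33, 29)}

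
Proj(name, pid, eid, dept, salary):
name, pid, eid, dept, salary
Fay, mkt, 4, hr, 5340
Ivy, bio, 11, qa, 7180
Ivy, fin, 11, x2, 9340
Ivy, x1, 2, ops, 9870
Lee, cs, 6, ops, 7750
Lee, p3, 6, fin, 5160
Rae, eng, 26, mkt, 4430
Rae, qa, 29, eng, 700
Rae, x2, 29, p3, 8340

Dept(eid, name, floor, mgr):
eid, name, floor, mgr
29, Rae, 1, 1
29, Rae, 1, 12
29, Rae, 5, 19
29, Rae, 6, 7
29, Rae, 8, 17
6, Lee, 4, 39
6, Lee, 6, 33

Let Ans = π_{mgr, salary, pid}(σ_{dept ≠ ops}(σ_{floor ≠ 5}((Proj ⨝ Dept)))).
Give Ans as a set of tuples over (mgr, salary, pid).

Proj ⋈ Dept (natural join on name, eid): {(Lee, cs, 6, ops, 7750, 4, 39), (Lee, cs, 6, ops, 7750, 6, 33), (Lee, p3, 6, fin, 5160, 4, 39), (Lee, p3, 6, fin, 5160, 6, 33), (Rae, qa, 29, eng, 700, 1, 1), (Rae, qa, 29, eng, 700, 1, 12), (Rae, qa, 29, eng, 700, 5, 19), (Rae, qa, 29, eng, 700, 6, 7), (Rae, qa, 29, eng, 700, 8, 17), (Rae, x2, 29, p3, 8340, 1, 1), (Rae, x2, 29, p3, 8340, 1, 12), (Rae, x2, 29, p3, 8340, 5, 19), (Rae, x2, 29, p3, 8340, 6, 7), (Rae, x2, 29, p3, 8340, 8, 17)}
Apply σ_{floor ≠ 5}; surviving tuples: {(Lee, cs, 6, ops, 7750, 4, 39), (Lee, cs, 6, ops, 7750, 6, 33), (Lee, p3, 6, fin, 5160, 4, 39), (Lee, p3, 6, fin, 5160, 6, 33), (Rae, qa, 29, eng, 700, 1, 1), (Rae, qa, 29, eng, 700, 1, 12), (Rae, qa, 29, eng, 700, 6, 7), (Rae, qa, 29, eng, 700, 8, 17), (Rae, x2, 29, p3, 8340, 1, 1), (Rae, x2, 29, p3, 8340, 1, 12), (Rae, x2, 29, p3, 8340, 6, 7), (Rae, x2, 29, p3, 8340, 8, 17)}
Apply σ_{dept ≠ ops}; surviving tuples: {(Lee, p3, 6, fin, 5160, 4, 39), (Lee, p3, 6, fin, 5160, 6, 33), (Rae, qa, 29, eng, 700, 1, 1), (Rae, qa, 29, eng, 700, 1, 12), (Rae, qa, 29, eng, 700, 6, 7), (Rae, qa, 29, eng, 700, 8, 17), (Rae, x2, 29, p3, 8340, 1, 1), (Rae, x2, 29, p3, 8340, 1, 12), (Rae, x2, 29, p3, 8340, 6, 7), (Rae, x2, 29, p3, 8340, 8, 17)}
Keep only column(s) mgr, salary, pid: {(1, 700, qa), (1, 8340, x2), (12, 700, qa), (12, 8340, x2), (17, 700, qa), (17, 8340, x2), (33, 5160, p3), (39, 5160, p3), (7, 700, qa), (7, 8340, x2)}

{(1, 700, qa), (1, 8340, x2), (12, 700, qa), (12, 8340, x2), (17, 700, qa), (17, 8340, x2), (33, 5160, p3), (39, 5160, p3), (7, 700, qa), (7, 8340, x2)}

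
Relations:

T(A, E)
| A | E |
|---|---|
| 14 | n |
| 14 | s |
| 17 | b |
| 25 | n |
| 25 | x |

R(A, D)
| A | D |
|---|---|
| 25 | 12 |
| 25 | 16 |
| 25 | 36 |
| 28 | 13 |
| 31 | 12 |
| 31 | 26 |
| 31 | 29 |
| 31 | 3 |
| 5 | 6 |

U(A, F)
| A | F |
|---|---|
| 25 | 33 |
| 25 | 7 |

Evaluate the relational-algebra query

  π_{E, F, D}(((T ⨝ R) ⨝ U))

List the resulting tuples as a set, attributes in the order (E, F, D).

Joining T and R on A yields {(25, n, 12), (25, n, 16), (25, n, 36), (25, x, 12), (25, x, 16), (25, x, 36)}.
Joining (T ⨝ R) and U on A yields {(25, n, 12, 33), (25, n, 12, 7), (25, n, 16, 33), (25, n, 16, 7), (25, n, 36, 33), (25, n, 36, 7), (25, x, 12, 33), (25, x, 12, 7), (25, x, 16, 33), (25, x, 16, 7), (25, x, 36, 33), (25, x, 36, 7)}.
Keep only column(s) E, F, D: {(n, 33, 12), (n, 33, 16), (n, 33, 36), (n, 7, 12), (n, 7, 16), (n, 7, 36), (x, 33, 12), (x, 33, 16), (x, 33, 36), (x, 7, 12), (x, 7, 16), (x, 7, 36)}

{(n, 33, 12), (n, 33, 16), (n, 33, 36), (n, 7, 12), (n, 7, 16), (n, 7, 36), (x, 33, 12), (x, 33, 16), (x, 33, 36), (x, 7, 12), (x, 7, 16), (x, 7, 36)}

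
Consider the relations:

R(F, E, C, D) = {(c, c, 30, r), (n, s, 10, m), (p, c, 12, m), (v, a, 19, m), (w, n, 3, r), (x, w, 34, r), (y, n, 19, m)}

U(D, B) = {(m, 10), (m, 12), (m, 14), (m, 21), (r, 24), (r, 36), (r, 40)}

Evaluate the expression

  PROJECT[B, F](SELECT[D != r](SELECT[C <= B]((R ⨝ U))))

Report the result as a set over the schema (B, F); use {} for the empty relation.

Natural join on D: {(c, c, 30, r, 24), (c, c, 30, r, 36), (c, c, 30, r, 40), (n, s, 10, m, 10), (n, s, 10, m, 12), (n, s, 10, m, 14), (n, s, 10, m, 21), (p, c, 12, m, 10), (p, c, 12, m, 12), (p, c, 12, m, 14), (p, c, 12, m, 21), (v, a, 19, m, 10), (v, a, 19, m, 12), (v, a, 19, m, 14), (v, a, 19, m, 21), (w, n, 3, r, 24), (w, n, 3, r, 36), (w, n, 3, r, 40), (x, w, 34, r, 24), (x, w, 34, r, 36), (x, w, 34, r, 40), (y, n, 19, m, 10), (y, n, 19, m, 12), (y, n, 19, m, 14), (y, n, 19, m, 21)}
Filtering on C <= B leaves {(c, c, 30, r, 36), (c, c, 30, r, 40), (n, s, 10, m, 10), (n, s, 10, m, 12), (n, s, 10, m, 14), (n, s, 10, m, 21), (p, c, 12, m, 12), (p, c, 12, m, 14), (p, c, 12, m, 21), (v, a, 19, m, 21), (w, n, 3, r, 24), (w, n, 3, r, 36), (w, n, 3, r, 40), (x, w, 34, r, 36), (x, w, 34, r, 40), (y, n, 19, m, 21)}.
Filtering on D != r leaves {(n, s, 10, m, 10), (n, s, 10, m, 12), (n, s, 10, m, 14), (n, s, 10, m, 21), (p, c, 12, m, 12), (p, c, 12, m, 14), (p, c, 12, m, 21), (v, a, 19, m, 21), (y, n, 19, m, 21)}.
π[B, F]: project onto (B, F) → {(10, n), (12, n), (12, p), (14, n), (14, p), (21, n), (21, p), (21, v), (21, y)}

{(10, n), (12, n), (12, p), (14, n), (14, p), (21, n), (21, p), (21, v), (21, y)}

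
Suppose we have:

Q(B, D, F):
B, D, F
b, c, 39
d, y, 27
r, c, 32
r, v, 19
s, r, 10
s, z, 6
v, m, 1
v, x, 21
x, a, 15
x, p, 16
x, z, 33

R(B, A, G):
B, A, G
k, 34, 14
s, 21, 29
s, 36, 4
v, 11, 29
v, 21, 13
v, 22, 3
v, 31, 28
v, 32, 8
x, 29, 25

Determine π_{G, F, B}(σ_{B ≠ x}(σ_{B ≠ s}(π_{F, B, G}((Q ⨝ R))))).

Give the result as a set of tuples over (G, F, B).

{(13, 1, v), (13, 21, v), (28, 1, v), (28, 21, v), (29, 1, v), (29, 21, v), (3, 1, v), (3, 21, v), (8, 1, v), (8, 21, v)}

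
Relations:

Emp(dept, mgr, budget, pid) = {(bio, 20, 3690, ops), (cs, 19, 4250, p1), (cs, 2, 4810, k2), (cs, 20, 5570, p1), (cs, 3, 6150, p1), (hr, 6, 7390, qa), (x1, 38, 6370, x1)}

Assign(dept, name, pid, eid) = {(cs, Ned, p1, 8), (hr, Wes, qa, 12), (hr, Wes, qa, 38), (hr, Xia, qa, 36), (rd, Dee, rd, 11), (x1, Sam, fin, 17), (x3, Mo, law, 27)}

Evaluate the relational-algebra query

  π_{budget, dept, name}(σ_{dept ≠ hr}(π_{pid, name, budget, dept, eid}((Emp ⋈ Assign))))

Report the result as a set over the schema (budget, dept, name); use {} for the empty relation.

Natural join on dept, pid: {(cs, 19, 4250, p1, Ned, 8), (cs, 20, 5570, p1, Ned, 8), (cs, 3, 6150, p1, Ned, 8), (hr, 6, 7390, qa, Wes, 12), (hr, 6, 7390, qa, Wes, 38), (hr, 6, 7390, qa, Xia, 36)}
Keep only column(s) pid, name, budget, dept, eid: {(p1, Ned, 4250, cs, 8), (p1, Ned, 5570, cs, 8), (p1, Ned, 6150, cs, 8), (qa, Wes, 7390, hr, 12), (qa, Wes, 7390, hr, 38), (qa, Xia, 7390, hr, 36)}
Filtering on dept ≠ hr leaves {(p1, Ned, 4250, cs, 8), (p1, Ned, 5570, cs, 8), (p1, Ned, 6150, cs, 8)}.
Keep only column(s) budget, dept, name: {(4250, cs, Ned), (5570, cs, Ned), (6150, cs, Ned)}

{(4250, cs, Ned), (5570, cs, Ned), (6150, cs, Ned)}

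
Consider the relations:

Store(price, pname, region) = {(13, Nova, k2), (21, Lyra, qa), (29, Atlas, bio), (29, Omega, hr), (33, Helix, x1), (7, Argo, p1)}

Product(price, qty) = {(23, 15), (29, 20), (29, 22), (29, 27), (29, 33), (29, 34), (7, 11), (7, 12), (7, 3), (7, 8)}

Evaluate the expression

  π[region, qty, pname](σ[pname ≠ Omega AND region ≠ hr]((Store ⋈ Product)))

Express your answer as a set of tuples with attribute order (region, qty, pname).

Natural join on price: {(29, Atlas, bio, 20), (29, Atlas, bio, 22), (29, Atlas, bio, 27), (29, Atlas, bio, 33), (29, Atlas, bio, 34), (29, Omega, hr, 20), (29, Omega, hr, 22), (29, Omega, hr, 27), (29, Omega, hr, 33), (29, Omega, hr, 34), (7, Argo, p1, 11), (7, Argo, p1, 12), (7, Argo, p1, 3), (7, Argo, p1, 8)}
σ[pname ≠ Omega AND region ≠ hr]: keep tuples satisfying pname ≠ Omega AND region ≠ hr → {(29, Atlas, bio, 20), (29, Atlas, bio, 22), (29, Atlas, bio, 27), (29, Atlas, bio, 33), (29, Atlas, bio, 34), (7, Argo, p1, 11), (7, Argo, p1, 12), (7, Argo, p1, 3), (7, Argo, p1, 8)}
Projecting to region, qty, pname: {(bio, 20, Atlas), (bio, 22, Atlas), (bio, 27, Atlas), (bio, 33, Atlas), (bio, 34, Atlas), (p1, 11, Argo), (p1, 12, Argo), (p1, 3, Argo), (p1, 8, Argo)}

{(bio, 20, Atlas), (bio, 22, Atlas), (bio, 27, Atlas), (bio, 33, Atlas), (bio, 34, Atlas), (p1, 11, Argo), (p1, 12, Argo), (p1, 3, Argo), (p1, 8, Argo)}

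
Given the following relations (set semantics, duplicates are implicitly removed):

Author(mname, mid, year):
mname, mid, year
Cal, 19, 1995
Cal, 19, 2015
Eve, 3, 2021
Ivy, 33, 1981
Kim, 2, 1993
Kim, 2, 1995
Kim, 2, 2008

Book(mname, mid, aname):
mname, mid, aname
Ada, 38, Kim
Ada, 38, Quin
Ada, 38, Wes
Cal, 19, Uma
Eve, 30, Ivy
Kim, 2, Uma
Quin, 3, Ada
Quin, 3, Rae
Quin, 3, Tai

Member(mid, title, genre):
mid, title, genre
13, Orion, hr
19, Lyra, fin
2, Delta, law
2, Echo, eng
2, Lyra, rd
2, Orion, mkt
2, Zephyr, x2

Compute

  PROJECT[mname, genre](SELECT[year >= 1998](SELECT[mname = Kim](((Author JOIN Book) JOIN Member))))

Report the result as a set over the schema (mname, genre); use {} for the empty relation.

Joining Author and Book on mname, mid yields {(Cal, 19, 1995, Uma), (Cal, 19, 2015, Uma), (Kim, 2, 1993, Uma), (Kim, 2, 1995, Uma), (Kim, 2, 2008, Uma)}.
Joining (Author JOIN Book) and Member on mid yields {(Cal, 19, 1995, Uma, Lyra, fin), (Cal, 19, 2015, Uma, Lyra, fin), (Kim, 2, 1993, Uma, Delta, law), (Kim, 2, 1993, Uma, Echo, eng), (Kim, 2, 1993, Uma, Lyra, rd), (Kim, 2, 1993, Uma, Orion, mkt), (Kim, 2, 1993, Uma, Zephyr, x2), (Kim, 2, 1995, Uma, Delta, law), (Kim, 2, 1995, Uma, Echo, eng), (Kim, 2, 1995, Uma, Lyra, rd), (Kim, 2, 1995, Uma, Orion, mkt), (Kim, 2, 1995, Uma, Zephyr, x2), (Kim, 2, 2008, Uma, Delta, law), (Kim, 2, 2008, Uma, Echo, eng), (Kim, 2, 2008, Uma, Lyra, rd), (Kim, 2, 2008, Uma, Orion, mkt), (Kim, 2, 2008, Uma, Zephyr, x2)}.
Apply σ_{mname = Kim}; surviving tuples: {(Kim, 2, 1993, Uma, Delta, law), (Kim, 2, 1993, Uma, Echo, eng), (Kim, 2, 1993, Uma, Lyra, rd), (Kim, 2, 1993, Uma, Orion, mkt), (Kim, 2, 1993, Uma, Zephyr, x2), (Kim, 2, 1995, Uma, Delta, law), (Kim, 2, 1995, Uma, Echo, eng), (Kim, 2, 1995, Uma, Lyra, rd), (Kim, 2, 1995, Uma, Orion, mkt), (Kim, 2, 1995, Uma, Zephyr, x2), (Kim, 2, 2008, Uma, Delta, law), (Kim, 2, 2008, Uma, Echo, eng), (Kim, 2, 2008, Uma, Lyra, rd), (Kim, 2, 2008, Uma, Orion, mkt), (Kim, 2, 2008, Uma, Zephyr, x2)}
Apply σ_{year >= 1998}; surviving tuples: {(Kim, 2, 2008, Uma, Delta, law), (Kim, 2, 2008, Uma, Echo, eng), (Kim, 2, 2008, Uma, Lyra, rd), (Kim, 2, 2008, Uma, Orion, mkt), (Kim, 2, 2008, Uma, Zephyr, x2)}
π[mname, genre]: project onto (mname, genre) → {(Kim, eng), (Kim, law), (Kim, mkt), (Kim, rd), (Kim, x2)}

{(Kim, eng), (Kim, law), (Kim, mkt), (Kim, rd), (Kim, x2)}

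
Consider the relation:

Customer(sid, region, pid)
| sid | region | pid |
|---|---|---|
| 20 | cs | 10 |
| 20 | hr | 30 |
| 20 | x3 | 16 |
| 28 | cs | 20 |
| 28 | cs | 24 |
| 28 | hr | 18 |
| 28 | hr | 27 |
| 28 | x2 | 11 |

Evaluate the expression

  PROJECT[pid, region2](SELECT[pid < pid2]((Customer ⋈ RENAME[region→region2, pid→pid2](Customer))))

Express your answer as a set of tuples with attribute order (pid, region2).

ρ[region→region2, pid→pid2]: schema becomes (sid, region2, pid2); tuples unchanged.
Customer ⋈ RENAME[region→region2, pid→pid2](Customer) (natural join on sid): {(20, cs, 10, cs, 10), (20, cs, 10, hr, 30), (20, cs, 10, x3, 16), (20, hr, 30, cs, 10), (20, hr, 30, hr, 30), (20, hr, 30, x3, 16), (20, x3, 16, cs, 10), (20, x3, 16, hr, 30), (20, x3, 16, x3, 16), (28, cs, 20, cs, 20), (28, cs, 20, cs, 24), (28, cs, 20, hr, 18), (28, cs, 20, hr, 27), (28, cs, 20, x2, 11), (28, cs, 24, cs, 20), (28, cs, 24, cs, 24), (28, cs, 24, hr, 18), (28, cs, 24, hr, 27), (28, cs, 24, x2, 11), (28, hr, 18, cs, 20), (28, hr, 18, cs, 24), (28, hr, 18, hr, 18), (28, hr, 18, hr, 27), (28, hr, 18, x2, 11), (28, hr, 27, cs, 20), (28, hr, 27, cs, 24), (28, hr, 27, hr, 18), (28, hr, 27, hr, 27), (28, hr, 27, x2, 11), (28, x2, 11, cs, 20), (28, x2, 11, cs, 24), (28, x2, 11, hr, 18), (28, x2, 11, hr, 27), (28, x2, 11, x2, 11)}
σ[pid < pid2]: keep tuples satisfying pid < pid2 → {(20, cs, 10, hr, 30), (20, cs, 10, x3, 16), (20, x3, 16, hr, 30), (28, cs, 20, cs, 24), (28, cs, 20, hr, 27), (28, cs, 24, hr, 27), (28, hr, 18, cs, 20), (28, hr, 18, cs, 24), (28, hr, 18, hr, 27), (28, x2, 11, cs, 20), (28, x2, 11, cs, 24), (28, x2, 11, hr, 18), (28, x2, 11, hr, 27)}
π_{pid, region2} gives {(10, hr), (10, x3), (11, cs), (11, hr), (16, hr), (18, cs), (18, hr), (20, cs), (20, hr), (24, hr)} (3 duplicate(s) eliminated).

{(10, hr), (10, x3), (11, cs), (11, hr), (16, hr), (18, cs), (18, hr), (20, cs), (20, hr), (24, hr)}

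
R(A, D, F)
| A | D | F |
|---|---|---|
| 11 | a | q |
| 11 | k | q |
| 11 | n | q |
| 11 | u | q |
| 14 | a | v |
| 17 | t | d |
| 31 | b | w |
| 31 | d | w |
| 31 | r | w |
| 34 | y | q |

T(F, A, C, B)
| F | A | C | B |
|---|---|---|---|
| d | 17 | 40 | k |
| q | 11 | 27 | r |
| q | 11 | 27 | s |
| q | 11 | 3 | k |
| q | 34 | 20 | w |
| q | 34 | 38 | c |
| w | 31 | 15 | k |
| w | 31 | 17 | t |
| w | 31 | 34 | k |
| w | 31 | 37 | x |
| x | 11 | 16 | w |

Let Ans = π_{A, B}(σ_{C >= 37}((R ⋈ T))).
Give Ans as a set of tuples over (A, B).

Natural join on A, F: {(11, a, q, 27, r), (11, a, q, 27, s), (11, a, q, 3, k), (11, k, q, 27, r), (11, k, q, 27, s), (11, k, q, 3, k), (11, n, q, 27, r), (11, n, q, 27, s), (11, n, q, 3, k), (11, u, q, 27, r), (11, u, q, 27, s), (11, u, q, 3, k), (17, t, d, 40, k), (31, b, w, 15, k), (31, b, w, 17, t), (31, b, w, 34, k), (31, b, w, 37, x), (31, d, w, 15, k), (31, d, w, 17, t), (31, d, w, 34, k), (31, d, w, 37, x), (31, r, w, 15, k), (31, r, w, 17, t), (31, r, w, 34, k), (31, r, w, 37, x), (34, y, q, 20, w), (34, y, q, 38, c)}
σ[C >= 37]: keep tuples satisfying C >= 37 → {(17, t, d, 40, k), (31, b, w, 37, x), (31, d, w, 37, x), (31, r, w, 37, x), (34, y, q, 38, c)}
Keep only column(s) A, B (2 duplicate(s) eliminated): {(17, k), (31, x), (34, c)}

{(17, k), (31, x), (34, c)}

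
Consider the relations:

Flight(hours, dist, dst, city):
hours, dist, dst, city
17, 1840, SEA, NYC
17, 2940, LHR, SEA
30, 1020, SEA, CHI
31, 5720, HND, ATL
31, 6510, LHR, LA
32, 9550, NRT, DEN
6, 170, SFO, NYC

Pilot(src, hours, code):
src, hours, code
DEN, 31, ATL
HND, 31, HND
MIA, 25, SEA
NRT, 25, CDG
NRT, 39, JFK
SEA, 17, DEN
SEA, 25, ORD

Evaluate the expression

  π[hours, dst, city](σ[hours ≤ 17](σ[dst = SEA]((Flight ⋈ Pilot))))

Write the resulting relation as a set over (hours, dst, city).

{(17, SEA, NYC)}

Natural join on hours: {(17, 1840, SEA, NYC, SEA, DEN), (17, 2940, LHR, SEA, SEA, DEN), (31, 5720, HND, ATL, DEN, ATL), (31, 5720, HND, ATL, HND, HND), (31, 6510, LHR, LA, DEN, ATL), (31, 6510, LHR, LA, HND, HND)}
Selection dst = SEA: {(17, 1840, SEA, NYC, SEA, DEN)}
Selection hours ≤ 17: {(17, 1840, SEA, NYC, SEA, DEN)}
π_{hours, dst, city} gives {(17, SEA, NYC)}.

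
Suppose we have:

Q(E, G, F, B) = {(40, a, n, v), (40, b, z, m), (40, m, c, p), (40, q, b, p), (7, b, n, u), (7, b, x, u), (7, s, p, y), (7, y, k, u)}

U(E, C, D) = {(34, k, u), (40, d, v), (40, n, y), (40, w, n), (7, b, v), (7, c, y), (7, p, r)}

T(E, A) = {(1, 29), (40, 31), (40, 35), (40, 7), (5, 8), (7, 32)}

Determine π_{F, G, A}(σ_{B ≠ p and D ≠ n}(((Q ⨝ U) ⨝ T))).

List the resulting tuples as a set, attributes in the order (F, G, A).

{(k, y, 32), (n, a, 31), (n, a, 35), (n, a, 7), (n, b, 32), (p, s, 32), (x, b, 32), (z, b, 31), (z, b, 35), (z, b, 7)}

Joining Q and U on E yields {(40, a, n, v, d, v), (40, a, n, v, n, y), (40, a, n, v, w, n), (40, b, z, m, d, v), (40, b, z, m, n, y), (40, b, z, m, w, n), (40, m, c, p, d, v), (40, m, c, p, n, y), (40, m, c, p, w, n), (40, q, b, p, d, v), (40, q, b, p, n, y), (40, q, b, p, w, n), (7, b, n, u, b, v), (7, b, n, u, c, y), (7, b, n, u, p, r), (7, b, x, u, b, v), (7, b, x, u, c, y), (7, b, x, u, p, r), (7, s, p, y, b, v), (7, s, p, y, c, y), (7, s, p, y, p, r), (7, y, k, u, b, v), (7, y, k, u, c, y), (7, y, k, u, p, r)}.
Joining (Q ⨝ U) and T on E yields {(40, a, n, v, d, v, 31), (40, a, n, v, d, v, 35), (40, a, n, v, d, v, 7), (40, a, n, v, n, y, 31), (40, a, n, v, n, y, 35), (40, a, n, v, n, y, 7), (40, a, n, v, w, n, 31), (40, a, n, v, w, n, 35), (40, a, n, v, w, n, 7), (40, b, z, m, d, v, 31), (40, b, z, m, d, v, 35), (40, b, z, m, d, v, 7), (40, b, z, m, n, y, 31), (40, b, z, m, n, y, 35), (40, b, z, m, n, y, 7), (40, b, z, m, w, n, 31), (40, b, z, m, w, n, 35), (40, b, z, m, w, n, 7), (40, m, c, p, d, v, 31), (40, m, c, p, d, v, 35), (40, m, c, p, d, v, 7), (40, m, c, p, n, y, 31), (40, m, c, p, n, y, 35), (40, m, c, p, n, y, 7), (40, m, c, p, w, n, 31), (40, m, c, p, w, n, 35), (40, m, c, p, w, n, 7), (40, q, b, p, d, v, 31), (40, q, b, p, d, v, 35), (40, q, b, p, d, v, 7), (40, q, b, p, n, y, 31), (40, q, b, p, n, y, 35), (40, q, b, p, n, y, 7), (40, q, b, p, w, n, 31), (40, q, b, p, w, n, 35), (40, q, b, p, w, n, 7), (7, b, n, u, b, v, 32), (7, b, n, u, c, y, 32), (7, b, n, u, p, r, 32), (7, b, x, u, b, v, 32), (7, b, x, u, c, y, 32), (7, b, x, u, p, r, 32), (7, s, p, y, b, v, 32), (7, s, p, y, c, y, 32), (7, s, p, y, p, r, 32), (7, y, k, u, b, v, 32), (7, y, k, u, c, y, 32), (7, y, k, u, p, r, 32)}.
Filtering on B ≠ p and D ≠ n leaves {(40, a, n, v, d, v, 31), (40, a, n, v, d, v, 35), (40, a, n, v, d, v, 7), (40, a, n, v, n, y, 31), (40, a, n, v, n, y, 35), (40, a, n, v, n, y, 7), (40, b, z, m, d, v, 31), (40, b, z, m, d, v, 35), (40, b, z, m, d, v, 7), (40, b, z, m, n, y, 31), (40, b, z, m, n, y, 35), (40, b, z, m, n, y, 7), (7, b, n, u, b, v, 32), (7, b, n, u, c, y, 32), (7, b, n, u, p, r, 32), (7, b, x, u, b, v, 32), (7, b, x, u, c, y, 32), (7, b, x, u, p, r, 32), (7, s, p, y, b, v, 32), (7, s, p, y, c, y, 32), (7, s, p, y, p, r, 32), (7, y, k, u, b, v, 32), (7, y, k, u, c, y, 32), (7, y, k, u, p, r, 32)}.
π_{F, G, A} gives {(k, y, 32), (n, a, 31), (n, a, 35), (n, a, 7), (n, b, 32), (p, s, 32), (x, b, 32), (z, b, 31), (z, b, 35), (z, b, 7)} (14 duplicate(s) eliminated).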